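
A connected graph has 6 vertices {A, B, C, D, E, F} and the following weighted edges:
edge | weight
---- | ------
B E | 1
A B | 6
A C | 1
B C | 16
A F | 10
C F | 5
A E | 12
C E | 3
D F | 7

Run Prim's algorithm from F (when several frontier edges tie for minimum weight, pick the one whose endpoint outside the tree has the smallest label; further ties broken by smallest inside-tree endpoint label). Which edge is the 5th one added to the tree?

Prim's algorithm from F:
Step 1: cheapest edge leaving the tree is C F (5); add C.
Step 2: cheapest edge leaving the tree is A C (1); add A.
Step 3: cheapest edge leaving the tree is C E (3); add E.
Step 4: cheapest edge leaving the tree is B E (1); add B.
Step 5: cheapest edge leaving the tree is D F (7); add D.
The 5th edge added is D F.

D-F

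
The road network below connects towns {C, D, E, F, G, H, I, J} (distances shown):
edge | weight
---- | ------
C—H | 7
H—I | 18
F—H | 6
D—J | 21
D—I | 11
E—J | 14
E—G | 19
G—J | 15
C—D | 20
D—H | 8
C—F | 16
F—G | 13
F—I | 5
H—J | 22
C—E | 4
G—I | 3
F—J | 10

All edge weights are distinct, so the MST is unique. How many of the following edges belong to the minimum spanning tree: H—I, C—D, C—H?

1

Sort edges by weight, then run Kruskal:
G—I (3): add — endpoints in different components.
C—E (4): add — endpoints in different components.
F—I (5): add — endpoints in different components.
F—H (6): add — endpoints in different components.
C—H (7): add — endpoints in different components.
D—H (8): add — endpoints in different components.
F—J (10): add — endpoints in different components.
MST edge set: {G—I, C—E, F—I, F—H, C—H, D—H, F—J}.
Of the listed edges, {C—H} are in the MST → 1.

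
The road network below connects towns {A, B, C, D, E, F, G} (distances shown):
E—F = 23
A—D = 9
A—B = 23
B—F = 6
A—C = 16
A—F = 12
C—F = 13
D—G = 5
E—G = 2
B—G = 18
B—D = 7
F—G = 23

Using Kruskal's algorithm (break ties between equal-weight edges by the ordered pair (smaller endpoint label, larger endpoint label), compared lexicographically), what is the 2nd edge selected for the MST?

D-G

Kruskal: consider edges lightest-first.
E—G (2): add — endpoints in different components.
D—G (5): add — endpoints in different components.
B—F (6): add — endpoints in different components.
B—D (7): add — endpoints in different components.
A—D (9): add — endpoints in different components.
A—F (12): skip — A and F already connected.
C—F (13): add — endpoints in different components.
The 2nd edge added is D—G.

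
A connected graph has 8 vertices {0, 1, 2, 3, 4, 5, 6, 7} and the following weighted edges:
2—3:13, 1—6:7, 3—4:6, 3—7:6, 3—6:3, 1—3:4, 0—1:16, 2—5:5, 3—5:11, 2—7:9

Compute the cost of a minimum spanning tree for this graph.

49

Sort edges by weight, then run Kruskal:
3—6 (3): add — endpoints in different components.
1—3 (4): add — endpoints in different components.
2—5 (5): add — endpoints in different components.
3—4 (6): add — endpoints in different components.
3—7 (6): add — endpoints in different components.
1—6 (7): skip — 1 and 6 already connected.
2—7 (9): add — endpoints in different components.
3—5 (11): skip — 3 and 5 already connected.
2—3 (13): skip — 2 and 3 already connected.
0—1 (16): add — endpoints in different components.
MST edges: 3—6, 1—3, 2—5, 3—4, 3—7, 2—7, 0—1; total weight 3+4+5+6+6+9+16 = 49.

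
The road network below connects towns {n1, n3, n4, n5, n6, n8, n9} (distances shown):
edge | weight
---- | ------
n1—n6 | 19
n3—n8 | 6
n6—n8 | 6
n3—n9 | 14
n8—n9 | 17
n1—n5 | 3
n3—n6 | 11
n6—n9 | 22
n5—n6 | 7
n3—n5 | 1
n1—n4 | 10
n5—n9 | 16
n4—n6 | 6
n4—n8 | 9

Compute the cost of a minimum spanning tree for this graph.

36

Prim, starting at n9.
Step 1: frontier [n3—n9 14, n5—n9 16, n8—n9 17, n6—n9 22] → take n3—n9 (14); add n3.
Step 2: frontier [n3—n5 1, n3—n8 6, n3—n6 11, n5—n9 16, n8—n9 17, n6—n9 22] → take n3—n5 (1); add n5.
Step 3: frontier [n3—n8 6, n3—n6 11, n1—n5 3, n5—n6 7, n8—n9 17, n6—n9 22] → take n1—n5 (3); add n1.
Step 4: frontier [n1—n4 10, n1—n6 19, n3—n8 6, n3—n6 11, n5—n6 7, n8—n9 17, n6—n9 22] → take n3—n8 (6); add n8.
Step 5: frontier [n1—n4 10, n1—n6 19, n3—n6 11, n5—n6 7, n6—n8 6, n4—n8 9, n6—n9 22] → take n6—n8 (6); add n6.
Step 6: frontier [n1—n4 10, n4—n6 6, n4—n8 9] → take n4—n6 (6); add n4.
MST edges: n3—n9, n3—n5, n1—n5, n3—n8, n6—n8, n4—n6; total weight 14+1+3+6+6+6 = 36.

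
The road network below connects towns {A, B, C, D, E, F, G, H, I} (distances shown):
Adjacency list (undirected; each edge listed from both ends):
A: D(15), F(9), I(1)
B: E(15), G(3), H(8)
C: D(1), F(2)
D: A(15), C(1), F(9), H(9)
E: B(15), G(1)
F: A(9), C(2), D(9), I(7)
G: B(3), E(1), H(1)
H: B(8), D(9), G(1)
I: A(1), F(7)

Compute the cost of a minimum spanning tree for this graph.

Sort edges by weight, then run Kruskal:
A-I (1): add — endpoints in different components.
C-D (1): add — endpoints in different components.
E-G (1): add — endpoints in different components.
G-H (1): add — endpoints in different components.
C-F (2): add — endpoints in different components.
B-G (3): add — endpoints in different components.
F-I (7): add — endpoints in different components.
B-H (8): skip — B and H already connected.
A-F (9): skip — A and F already connected.
D-F (9): skip — D and F already connected.
D-H (9): add — endpoints in different components.
MST edges: A-I, C-D, E-G, G-H, C-F, B-G, F-I, D-H; total weight 1+1+1+1+2+3+7+9 = 25.

25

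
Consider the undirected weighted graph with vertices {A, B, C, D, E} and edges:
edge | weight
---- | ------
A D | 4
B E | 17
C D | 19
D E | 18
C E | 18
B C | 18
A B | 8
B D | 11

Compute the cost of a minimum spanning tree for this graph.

Prim's algorithm from E:
Step 1: frontier [B E 17, C E 18, D E 18] → take B E (17); add B.
Step 2: frontier [A B 8, B D 11, B C 18, C E 18, D E 18] → take A B (8); add A.
Step 3: frontier [A D 4, B D 11, B C 18, C E 18, D E 18] → take A D (4); add D.
Step 4: frontier [B C 18, C D 19, C E 18] → take B C (18); add C.
MST edges: B E, A B, A D, B C; total weight 17+8+4+18 = 47.

47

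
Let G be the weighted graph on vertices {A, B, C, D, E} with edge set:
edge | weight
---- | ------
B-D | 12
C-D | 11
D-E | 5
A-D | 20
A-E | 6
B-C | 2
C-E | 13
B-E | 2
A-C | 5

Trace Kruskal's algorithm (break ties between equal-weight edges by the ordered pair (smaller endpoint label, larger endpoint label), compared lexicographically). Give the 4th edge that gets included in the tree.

D-E

Kruskal: consider edges lightest-first.
B-C (2): add — endpoints in different components.
B-E (2): add — endpoints in different components.
A-C (5): add — endpoints in different components.
D-E (5): add — endpoints in different components.
The 4th edge added is D-E.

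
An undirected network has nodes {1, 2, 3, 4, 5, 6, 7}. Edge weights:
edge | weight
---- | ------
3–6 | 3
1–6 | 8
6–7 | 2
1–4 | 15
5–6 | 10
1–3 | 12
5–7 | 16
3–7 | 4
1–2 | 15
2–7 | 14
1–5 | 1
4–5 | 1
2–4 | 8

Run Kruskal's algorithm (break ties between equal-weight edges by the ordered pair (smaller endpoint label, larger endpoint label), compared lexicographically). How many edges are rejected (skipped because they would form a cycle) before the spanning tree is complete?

1

Kruskal: consider edges lightest-first.
1–5 (1): add. Components now {1,5} {2} {3} {4} {6} {7}
4–5 (1): add. Components now {1,4,5} {2} {3} {6} {7}
6–7 (2): add. Components now {1,4,5} {2} {3} {6,7}
3–6 (3): add. Components now {1,4,5} {2} {3,6,7}
3–7 (4): skip — 3 and 7 already connected.
1–6 (8): add. Components now {1,3,4,5,6,7} {2}
2–4 (8): add. Components now {1,2,3,4,5,6,7}
Edges rejected before the tree was complete: 1.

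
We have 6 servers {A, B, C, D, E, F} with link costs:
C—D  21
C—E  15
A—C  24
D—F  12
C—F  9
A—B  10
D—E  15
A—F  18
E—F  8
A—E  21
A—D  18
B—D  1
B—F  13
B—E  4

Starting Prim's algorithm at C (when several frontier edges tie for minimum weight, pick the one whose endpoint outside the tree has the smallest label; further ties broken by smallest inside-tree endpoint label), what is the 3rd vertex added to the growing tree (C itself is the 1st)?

E

Prim's algorithm from C:
Step 1: frontier [C—F 9, C—E 15, C—D 21, A—C 24] → take C—F (9); add F.
Step 2: frontier [C—E 15, C—D 21, A—C 24, E—F 8, D—F 12, B—F 13, A—F 18] → take E—F (8); add E.
Step 3: frontier [C—D 21, A—C 24, B—E 4, D—E 15, A—E 21, D—F 12, B—F 13, A—F 18] → take B—E (4); add B.
Step 4: frontier [B—D 1, A—B 10, C—D 21, A—C 24, D—E 15, A—E 21, D—F 12, A—F 18] → take B—D (1); add D.
Step 5: frontier [A—B 10, A—C 24, A—D 18, A—E 21, A—F 18] → take A—B (10); add A.
Vertex order: C, F, E, B, D, A. The 3rd vertex is E.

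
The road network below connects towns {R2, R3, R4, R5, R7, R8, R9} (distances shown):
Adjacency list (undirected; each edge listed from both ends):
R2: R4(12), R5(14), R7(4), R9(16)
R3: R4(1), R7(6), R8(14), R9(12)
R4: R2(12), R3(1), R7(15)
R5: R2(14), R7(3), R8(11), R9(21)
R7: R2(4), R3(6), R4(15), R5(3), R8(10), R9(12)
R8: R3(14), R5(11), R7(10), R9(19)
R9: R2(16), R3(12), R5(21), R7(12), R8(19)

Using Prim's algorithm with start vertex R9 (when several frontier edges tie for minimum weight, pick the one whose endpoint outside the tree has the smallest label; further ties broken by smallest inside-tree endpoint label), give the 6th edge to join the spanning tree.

Prim, starting at R9.
Step 1: cheapest edge leaving the tree is R3-R9 (12); add R3.
Step 2: cheapest edge leaving the tree is R3-R4 (1); add R4.
Step 3: cheapest edge leaving the tree is R3-R7 (6); add R7.
Step 4: cheapest edge leaving the tree is R5-R7 (3); add R5.
Step 5: cheapest edge leaving the tree is R2-R7 (4); add R2.
Step 6: cheapest edge leaving the tree is R7-R8 (10); add R8.
The 6th edge added is R7-R8.

R7-R8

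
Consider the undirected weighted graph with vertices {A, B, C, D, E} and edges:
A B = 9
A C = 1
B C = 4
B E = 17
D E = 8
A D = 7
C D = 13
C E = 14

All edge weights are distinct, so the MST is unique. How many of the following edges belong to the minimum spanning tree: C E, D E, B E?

1

Kruskal: consider edges lightest-first.
A C (1): add — endpoints in different components.
B C (4): add — endpoints in different components.
A D (7): add — endpoints in different components.
D E (8): add — endpoints in different components.
MST edge set: {A C, B C, A D, D E}.
Of the listed edges, {D E} are in the MST → 1.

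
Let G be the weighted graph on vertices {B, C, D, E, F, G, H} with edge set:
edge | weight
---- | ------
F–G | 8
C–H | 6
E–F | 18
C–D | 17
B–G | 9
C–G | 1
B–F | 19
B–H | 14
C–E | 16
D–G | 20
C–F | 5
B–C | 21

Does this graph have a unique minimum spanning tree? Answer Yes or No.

Yes

Kruskal: consider edges lightest-first.
C–G (1): add — endpoints in different components.
C–F (5): add — endpoints in different components.
C–H (6): add — endpoints in different components.
F–G (8): skip — F and G already connected.
B–G (9): add — endpoints in different components.
B–H (14): skip — B and H already connected.
C–E (16): add — endpoints in different components.
C–D (17): add — endpoints in different components.
Every non-tree edge has weight strictly greater than the heaviest edge on the tree path between its endpoints, so the MST is unique.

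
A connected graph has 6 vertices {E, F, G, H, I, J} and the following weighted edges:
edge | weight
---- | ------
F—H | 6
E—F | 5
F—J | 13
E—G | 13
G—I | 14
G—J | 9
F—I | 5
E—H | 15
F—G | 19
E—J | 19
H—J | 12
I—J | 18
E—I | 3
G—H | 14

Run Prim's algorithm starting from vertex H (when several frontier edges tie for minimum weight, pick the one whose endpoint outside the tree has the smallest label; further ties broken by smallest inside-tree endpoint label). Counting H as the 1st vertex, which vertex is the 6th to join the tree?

G

Prim's algorithm from H:
Step 1: frontier [F—H 6, H—J 12, G—H 14, E—H 15] → take F—H (6); add F.
Step 2: frontier [E—F 5, F—I 5, F—J 13, F—G 19, H—J 12, G—H 14, E—H 15] → take E—F (5); add E.
Step 3: frontier [E—I 3, E—G 13, E—J 19, F—I 5, F—J 13, F—G 19, H—J 12, G—H 14] → take E—I (3); add I.
Step 4: frontier [E—G 13, E—J 19, F—J 13, F—G 19, H—J 12, G—H 14, G—I 14, I—J 18] → take H—J (12); add J.
Step 5: frontier [E—G 13, F—G 19, G—H 14, G—I 14, G—J 9] → take G—J (9); add G.
Vertex order: H, F, E, I, J, G. The 6th vertex is G.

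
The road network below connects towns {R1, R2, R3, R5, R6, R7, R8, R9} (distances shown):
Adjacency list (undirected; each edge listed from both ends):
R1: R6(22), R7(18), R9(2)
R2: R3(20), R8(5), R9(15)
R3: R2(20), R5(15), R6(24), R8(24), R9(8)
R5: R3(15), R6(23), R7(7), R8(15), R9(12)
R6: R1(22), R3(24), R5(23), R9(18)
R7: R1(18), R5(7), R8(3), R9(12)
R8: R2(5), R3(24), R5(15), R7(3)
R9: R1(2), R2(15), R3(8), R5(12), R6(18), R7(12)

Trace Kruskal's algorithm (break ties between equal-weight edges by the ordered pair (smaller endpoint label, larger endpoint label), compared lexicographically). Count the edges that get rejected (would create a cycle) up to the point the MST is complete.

Sort edges by weight, then run Kruskal:
R1–R9 (2): add — endpoints in different components.
R7–R8 (3): add — endpoints in different components.
R2–R8 (5): add — endpoints in different components.
R5–R7 (7): add — endpoints in different components.
R3–R9 (8): add — endpoints in different components.
R5–R9 (12): add — endpoints in different components.
R7–R9 (12): skip — R7 and R9 already connected.
R2–R9 (15): skip — R9 and R2 already connected.
R3–R5 (15): skip — R5 and R3 already connected.
R5–R8 (15): skip — R5 and R8 already connected.
R1–R7 (18): skip — R7 and R1 already connected.
R6–R9 (18): add — endpoints in different components.
Edges rejected before the tree was complete: 5.

5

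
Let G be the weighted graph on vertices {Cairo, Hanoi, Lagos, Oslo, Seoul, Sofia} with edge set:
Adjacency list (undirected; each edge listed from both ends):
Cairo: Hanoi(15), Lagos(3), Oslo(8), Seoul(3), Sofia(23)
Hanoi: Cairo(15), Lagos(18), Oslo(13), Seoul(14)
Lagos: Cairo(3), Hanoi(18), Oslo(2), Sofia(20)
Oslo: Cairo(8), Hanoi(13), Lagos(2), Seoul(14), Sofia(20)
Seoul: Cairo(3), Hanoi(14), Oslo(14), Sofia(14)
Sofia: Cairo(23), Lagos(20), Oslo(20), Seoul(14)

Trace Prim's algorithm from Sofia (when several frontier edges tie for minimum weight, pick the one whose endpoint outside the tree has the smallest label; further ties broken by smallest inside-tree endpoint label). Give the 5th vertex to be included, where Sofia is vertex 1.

Prim's algorithm from Sofia:
Step 1: cheapest edge leaving the tree is Seoul—Sofia (14); add Seoul.
Step 2: cheapest edge leaving the tree is Cairo—Seoul (3); add Cairo.
Step 3: cheapest edge leaving the tree is Cairo—Lagos (3); add Lagos.
Step 4: cheapest edge leaving the tree is Lagos—Oslo (2); add Oslo.
Step 5: cheapest edge leaving the tree is Hanoi—Oslo (13); add Hanoi.
Vertex order: Sofia, Seoul, Cairo, Lagos, Oslo, Hanoi. The 5th vertex is Oslo.

Oslo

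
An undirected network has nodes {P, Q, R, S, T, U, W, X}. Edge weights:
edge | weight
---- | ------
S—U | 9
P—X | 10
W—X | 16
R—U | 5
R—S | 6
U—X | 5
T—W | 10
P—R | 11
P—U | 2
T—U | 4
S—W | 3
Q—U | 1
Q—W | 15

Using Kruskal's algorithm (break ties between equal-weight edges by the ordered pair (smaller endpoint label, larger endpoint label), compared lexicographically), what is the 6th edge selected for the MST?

Kruskal's algorithm — process edges by increasing weight (ties by edge label):
Q—U (1): add — endpoints in different components.
P—U (2): add — endpoints in different components.
S—W (3): add — endpoints in different components.
T—U (4): add — endpoints in different components.
R—U (5): add — endpoints in different components.
U—X (5): add — endpoints in different components.
R—S (6): add — endpoints in different components.
The 6th edge added is U—X.

U-X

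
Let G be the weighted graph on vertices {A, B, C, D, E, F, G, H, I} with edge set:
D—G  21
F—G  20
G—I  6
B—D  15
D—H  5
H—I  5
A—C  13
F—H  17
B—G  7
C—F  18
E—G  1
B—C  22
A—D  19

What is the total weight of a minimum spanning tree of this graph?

Kruskal: consider edges lightest-first.
E—G (1): add — endpoints in different components.
D—H (5): add — endpoints in different components.
H—I (5): add — endpoints in different components.
G—I (6): add — endpoints in different components.
B—G (7): add — endpoints in different components.
A—C (13): add — endpoints in different components.
B—D (15): skip — B and D already connected.
F—H (17): add — endpoints in different components.
C—F (18): add — endpoints in different components.
MST edges: E—G, D—H, H—I, G—I, B—G, A—C, F—H, C—F; total weight 1+5+5+6+7+13+17+18 = 72.

72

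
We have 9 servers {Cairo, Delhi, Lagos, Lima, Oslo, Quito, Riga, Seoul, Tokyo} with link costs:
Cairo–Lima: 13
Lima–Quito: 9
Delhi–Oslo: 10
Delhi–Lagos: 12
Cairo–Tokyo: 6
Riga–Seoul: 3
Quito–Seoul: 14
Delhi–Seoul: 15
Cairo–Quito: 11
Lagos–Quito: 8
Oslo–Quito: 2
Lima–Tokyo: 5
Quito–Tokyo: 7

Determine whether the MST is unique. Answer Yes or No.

Kruskal: consider edges lightest-first.
Oslo–Quito (2): add — endpoints in different components.
Riga–Seoul (3): add — endpoints in different components.
Lima–Tokyo (5): add — endpoints in different components.
Cairo–Tokyo (6): add — endpoints in different components.
Quito–Tokyo (7): add — endpoints in different components.
Lagos–Quito (8): add — endpoints in different components.
Lima–Quito (9): skip — Lima and Quito already connected.
Delhi–Oslo (10): add — endpoints in different components.
Cairo–Quito (11): skip — Cairo and Quito already connected.
Delhi–Lagos (12): skip — Lagos and Delhi already connected.
Cairo–Lima (13): skip — Lima and Cairo already connected.
Quito–Seoul (14): add — endpoints in different components.
Every non-tree edge has weight strictly greater than the heaviest edge on the tree path between its endpoints, so the MST is unique.

Yes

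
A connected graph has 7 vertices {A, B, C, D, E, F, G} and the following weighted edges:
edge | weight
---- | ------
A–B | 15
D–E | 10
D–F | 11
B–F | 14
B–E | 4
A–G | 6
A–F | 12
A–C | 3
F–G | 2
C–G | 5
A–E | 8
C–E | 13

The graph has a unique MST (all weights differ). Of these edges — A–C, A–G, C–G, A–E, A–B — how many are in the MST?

3

Kruskal's algorithm — process edges by increasing weight (ties by edge label):
F–G (2): add. Components now {A} {B} {C} {D} {E} {F,G}
A–C (3): add. Components now {A,C} {B} {D} {E} {F,G}
B–E (4): add. Components now {A,C} {B,E} {D} {F,G}
C–G (5): add. Components now {A,C,F,G} {B,E} {D}
A–G (6): skip — A and G already connected.
A–E (8): add. Components now {A,B,C,E,F,G} {D}
D–E (10): add. Components now {A,B,C,D,E,F,G}
MST edge set: {F–G, A–C, B–E, C–G, A–E, D–E}.
Of the listed edges, {A–C, C–G, A–E} are in the MST → 3.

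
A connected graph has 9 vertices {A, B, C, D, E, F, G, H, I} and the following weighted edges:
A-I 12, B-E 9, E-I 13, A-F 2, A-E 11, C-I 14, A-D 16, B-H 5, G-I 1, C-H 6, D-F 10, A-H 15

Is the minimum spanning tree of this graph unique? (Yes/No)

Yes

Kruskal's algorithm — process edges by increasing weight (ties by edge label):
G-I (1): add — endpoints in different components.
A-F (2): add — endpoints in different components.
B-H (5): add — endpoints in different components.
C-H (6): add — endpoints in different components.
B-E (9): add — endpoints in different components.
D-F (10): add — endpoints in different components.
A-E (11): add — endpoints in different components.
A-I (12): add — endpoints in different components.
Every non-tree edge has weight strictly greater than the heaviest edge on the tree path between its endpoints, so the MST is unique.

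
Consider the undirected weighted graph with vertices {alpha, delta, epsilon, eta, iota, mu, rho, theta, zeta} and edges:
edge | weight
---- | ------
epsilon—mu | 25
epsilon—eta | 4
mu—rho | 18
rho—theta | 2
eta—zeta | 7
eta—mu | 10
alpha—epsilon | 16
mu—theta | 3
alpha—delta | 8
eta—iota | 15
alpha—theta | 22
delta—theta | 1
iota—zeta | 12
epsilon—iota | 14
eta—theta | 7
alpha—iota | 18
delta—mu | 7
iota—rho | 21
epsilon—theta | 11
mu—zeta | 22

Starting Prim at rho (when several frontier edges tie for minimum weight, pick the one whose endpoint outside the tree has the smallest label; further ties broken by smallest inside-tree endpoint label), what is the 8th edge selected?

iota-zeta

Prim's algorithm from rho:
Step 1: cheapest edge leaving the tree is rho—theta (2); add theta.
Step 2: cheapest edge leaving the tree is delta—theta (1); add delta.
Step 3: cheapest edge leaving the tree is mu—theta (3); add mu.
Step 4: cheapest edge leaving the tree is eta—theta (7); add eta.
Step 5: cheapest edge leaving the tree is epsilon—eta (4); add epsilon.
Step 6: cheapest edge leaving the tree is eta—zeta (7); add zeta.
Step 7: cheapest edge leaving the tree is alpha—delta (8); add alpha.
Step 8: cheapest edge leaving the tree is iota—zeta (12); add iota.
The 8th edge added is iota—zeta.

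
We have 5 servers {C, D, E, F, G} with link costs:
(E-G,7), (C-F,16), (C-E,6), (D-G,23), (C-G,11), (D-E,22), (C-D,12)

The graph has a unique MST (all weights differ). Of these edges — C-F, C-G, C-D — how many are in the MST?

Kruskal's algorithm — process edges by increasing weight (ties by edge label):
C-E (6): add. Components now {C,E} {D} {F} {G}
E-G (7): add. Components now {C,E,G} {D} {F}
C-G (11): skip — C and G already connected.
C-D (12): add. Components now {C,D,E,G} {F}
C-F (16): add. Components now {C,D,E,F,G}
MST edge set: {C-E, E-G, C-D, C-F}.
Of the listed edges, {C-F, C-D} are in the MST → 2.

2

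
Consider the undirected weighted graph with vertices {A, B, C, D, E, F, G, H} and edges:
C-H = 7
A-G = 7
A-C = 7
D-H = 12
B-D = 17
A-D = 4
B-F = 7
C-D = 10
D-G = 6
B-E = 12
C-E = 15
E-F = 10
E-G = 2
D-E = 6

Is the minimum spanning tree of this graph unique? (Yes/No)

Kruskal's algorithm — process edges by increasing weight (ties by edge label):
E-G (2): add — endpoints in different components.
A-D (4): add — endpoints in different components.
D-E (6): add — endpoints in different components.
D-G (6): skip — D and G already connected.
A-C (7): add — endpoints in different components.
A-G (7): skip — A and G already connected.
B-F (7): add — endpoints in different components.
C-H (7): add — endpoints in different components.
C-D (10): skip — C and D already connected.
E-F (10): add — endpoints in different components.
Non-tree edge D-G has weight 6, equal to the heaviest edge on its tree cycle — swapping gives another MST of the same weight. Not unique.

No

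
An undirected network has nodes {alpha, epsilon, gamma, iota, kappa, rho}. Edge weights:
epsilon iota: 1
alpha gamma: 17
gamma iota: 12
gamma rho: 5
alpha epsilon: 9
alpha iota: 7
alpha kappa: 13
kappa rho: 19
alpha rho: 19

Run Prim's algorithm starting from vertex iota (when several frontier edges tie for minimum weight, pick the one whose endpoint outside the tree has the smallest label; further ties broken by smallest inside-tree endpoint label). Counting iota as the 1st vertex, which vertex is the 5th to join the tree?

Prim, starting at iota.
Step 1: cheapest edge leaving the tree is epsilon iota (1); add epsilon.
Step 2: cheapest edge leaving the tree is alpha iota (7); add alpha.
Step 3: cheapest edge leaving the tree is gamma iota (12); add gamma.
Step 4: cheapest edge leaving the tree is gamma rho (5); add rho.
Step 5: cheapest edge leaving the tree is alpha kappa (13); add kappa.
Vertex order: iota, epsilon, alpha, gamma, rho, kappa. The 5th vertex is rho.

rho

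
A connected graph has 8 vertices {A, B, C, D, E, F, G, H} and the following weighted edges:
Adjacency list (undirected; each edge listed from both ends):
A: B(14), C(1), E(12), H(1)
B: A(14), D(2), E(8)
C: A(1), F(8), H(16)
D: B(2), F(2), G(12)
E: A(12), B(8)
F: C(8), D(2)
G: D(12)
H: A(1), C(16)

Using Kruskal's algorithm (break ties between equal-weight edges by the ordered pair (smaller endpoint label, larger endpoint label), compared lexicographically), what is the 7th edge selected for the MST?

Kruskal's algorithm — process edges by increasing weight (ties by edge label):
A—C (1): add — endpoints in different components.
A—H (1): add — endpoints in different components.
B—D (2): add — endpoints in different components.
D—F (2): add — endpoints in different components.
B—E (8): add — endpoints in different components.
C—F (8): add — endpoints in different components.
A—E (12): skip — A and E already connected.
D—G (12): add — endpoints in different components.
The 7th edge added is D—G.

D-G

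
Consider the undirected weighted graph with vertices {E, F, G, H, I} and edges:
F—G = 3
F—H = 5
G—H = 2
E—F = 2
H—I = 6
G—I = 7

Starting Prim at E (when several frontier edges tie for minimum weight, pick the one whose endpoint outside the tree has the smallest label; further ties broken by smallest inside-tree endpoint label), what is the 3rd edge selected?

G-H

Prim, starting at E.
Step 1: cheapest edge leaving the tree is E—F (2); add F.
Step 2: cheapest edge leaving the tree is F—G (3); add G.
Step 3: cheapest edge leaving the tree is G—H (2); add H.
Step 4: cheapest edge leaving the tree is H—I (6); add I.
The 3rd edge added is G—H.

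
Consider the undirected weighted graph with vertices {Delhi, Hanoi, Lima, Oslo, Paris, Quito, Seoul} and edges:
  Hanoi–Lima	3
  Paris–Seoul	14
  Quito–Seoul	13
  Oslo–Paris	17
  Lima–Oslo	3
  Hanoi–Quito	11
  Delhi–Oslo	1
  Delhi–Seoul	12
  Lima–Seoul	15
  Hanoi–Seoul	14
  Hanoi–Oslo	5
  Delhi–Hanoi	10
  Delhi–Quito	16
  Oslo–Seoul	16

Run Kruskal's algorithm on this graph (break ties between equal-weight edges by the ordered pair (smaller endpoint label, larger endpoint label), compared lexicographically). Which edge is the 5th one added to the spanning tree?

Delhi-Seoul

Sort edges by weight, then run Kruskal:
Delhi–Oslo (1): add — endpoints in different components.
Hanoi–Lima (3): add — endpoints in different components.
Lima–Oslo (3): add — endpoints in different components.
Hanoi–Oslo (5): skip — Hanoi and Oslo already connected.
Delhi–Hanoi (10): skip — Hanoi and Delhi already connected.
Hanoi–Quito (11): add — endpoints in different components.
Delhi–Seoul (12): add — endpoints in different components.
Quito–Seoul (13): skip — Seoul and Quito already connected.
Hanoi–Seoul (14): skip — Hanoi and Seoul already connected.
Paris–Seoul (14): add — endpoints in different components.
The 5th edge added is Delhi–Seoul.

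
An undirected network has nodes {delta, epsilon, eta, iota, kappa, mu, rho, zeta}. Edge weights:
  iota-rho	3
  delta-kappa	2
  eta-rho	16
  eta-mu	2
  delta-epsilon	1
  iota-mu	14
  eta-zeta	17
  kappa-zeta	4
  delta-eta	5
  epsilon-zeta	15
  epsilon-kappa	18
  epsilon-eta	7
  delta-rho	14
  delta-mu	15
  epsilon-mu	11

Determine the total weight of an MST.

Sort edges by weight, then run Kruskal:
delta-epsilon (1): add — endpoints in different components.
delta-kappa (2): add — endpoints in different components.
eta-mu (2): add — endpoints in different components.
iota-rho (3): add — endpoints in different components.
kappa-zeta (4): add — endpoints in different components.
delta-eta (5): add — endpoints in different components.
epsilon-eta (7): skip — epsilon and eta already connected.
epsilon-mu (11): skip — epsilon and mu already connected.
delta-rho (14): add — endpoints in different components.
MST edges: delta-epsilon, delta-kappa, eta-mu, iota-rho, kappa-zeta, delta-eta, delta-rho; total weight 1+2+2+3+4+5+14 = 31.

31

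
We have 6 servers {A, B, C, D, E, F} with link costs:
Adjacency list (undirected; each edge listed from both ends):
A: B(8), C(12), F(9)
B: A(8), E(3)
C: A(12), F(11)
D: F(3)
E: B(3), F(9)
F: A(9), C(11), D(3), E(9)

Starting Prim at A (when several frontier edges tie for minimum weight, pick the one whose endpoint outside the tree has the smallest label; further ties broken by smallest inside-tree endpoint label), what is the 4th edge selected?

Prim, starting at A.
Step 1: frontier [A–B 8, A–F 9, A–C 12] → take A–B (8); add B.
Step 2: frontier [A–F 9, A–C 12, B–E 3] → take B–E (3); add E.
Step 3: frontier [A–F 9, A–C 12, E–F 9] → take A–F (9); add F.
Step 4: frontier [A–C 12, D–F 3, C–F 11] → take D–F (3); add D.
Step 5: frontier [A–C 12, C–F 11] → take C–F (11); add C.
The 4th edge added is D–F.

D-F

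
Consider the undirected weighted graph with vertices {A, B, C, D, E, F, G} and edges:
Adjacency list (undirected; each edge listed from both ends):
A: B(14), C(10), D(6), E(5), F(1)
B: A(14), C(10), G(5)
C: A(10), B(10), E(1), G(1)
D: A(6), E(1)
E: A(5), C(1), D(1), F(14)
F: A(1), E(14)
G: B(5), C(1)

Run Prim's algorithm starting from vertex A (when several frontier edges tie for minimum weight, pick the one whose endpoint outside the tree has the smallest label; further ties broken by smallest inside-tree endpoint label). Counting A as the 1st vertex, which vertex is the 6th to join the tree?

Prim's algorithm from A:
Step 1: cheapest edge leaving the tree is A–F (1); add F.
Step 2: cheapest edge leaving the tree is A–E (5); add E.
Step 3: cheapest edge leaving the tree is C–E (1); add C.
Step 4: cheapest edge leaving the tree is D–E (1); add D.
Step 5: cheapest edge leaving the tree is C–G (1); add G.
Step 6: cheapest edge leaving the tree is B–G (5); add B.
Vertex order: A, F, E, C, D, G, B. The 6th vertex is G.

G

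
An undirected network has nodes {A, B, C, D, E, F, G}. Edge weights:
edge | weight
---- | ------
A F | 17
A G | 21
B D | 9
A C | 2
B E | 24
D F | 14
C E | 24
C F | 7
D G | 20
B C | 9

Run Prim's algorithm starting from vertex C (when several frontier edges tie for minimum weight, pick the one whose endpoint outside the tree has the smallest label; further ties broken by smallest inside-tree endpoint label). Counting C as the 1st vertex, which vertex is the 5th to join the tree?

Grow the tree from C using Prim:
Step 1: cheapest edge leaving the tree is A C (2); add A.
Step 2: cheapest edge leaving the tree is C F (7); add F.
Step 3: cheapest edge leaving the tree is B C (9); add B.
Step 4: cheapest edge leaving the tree is B D (9); add D.
Step 5: cheapest edge leaving the tree is D G (20); add G.
Step 6: cheapest edge leaving the tree is B E (24); add E.
Vertex order: C, A, F, B, D, G, E. The 5th vertex is D.

D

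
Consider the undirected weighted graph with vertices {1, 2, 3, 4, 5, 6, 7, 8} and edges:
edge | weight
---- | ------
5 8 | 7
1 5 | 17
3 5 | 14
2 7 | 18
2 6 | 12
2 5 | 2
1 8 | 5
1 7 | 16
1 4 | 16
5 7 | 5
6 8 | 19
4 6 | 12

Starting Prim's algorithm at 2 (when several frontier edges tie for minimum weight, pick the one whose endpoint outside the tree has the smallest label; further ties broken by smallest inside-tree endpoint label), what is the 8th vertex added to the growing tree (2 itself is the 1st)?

3

Prim, starting at 2.
Step 1: frontier [2 5 2, 2 6 12, 2 7 18] → take 2 5 (2); add 5.
Step 2: frontier [2 6 12, 2 7 18, 5 7 5, 5 8 7, 3 5 14, 1 5 17] → take 5 7 (5); add 7.
Step 3: frontier [2 6 12, 5 8 7, 3 5 14, 1 5 17, 1 7 16] → take 5 8 (7); add 8.
Step 4: frontier [2 6 12, 3 5 14, 1 5 17, 1 7 16, 1 8 5, 6 8 19] → take 1 8 (5); add 1.
Step 5: frontier [1 4 16, 2 6 12, 3 5 14, 6 8 19] → take 2 6 (12); add 6.
Step 6: frontier [1 4 16, 3 5 14, 4 6 12] → take 4 6 (12); add 4.
Step 7: frontier [3 5 14] → take 3 5 (14); add 3.
Vertex order: 2, 5, 7, 8, 1, 6, 4, 3. The 8th vertex is 3.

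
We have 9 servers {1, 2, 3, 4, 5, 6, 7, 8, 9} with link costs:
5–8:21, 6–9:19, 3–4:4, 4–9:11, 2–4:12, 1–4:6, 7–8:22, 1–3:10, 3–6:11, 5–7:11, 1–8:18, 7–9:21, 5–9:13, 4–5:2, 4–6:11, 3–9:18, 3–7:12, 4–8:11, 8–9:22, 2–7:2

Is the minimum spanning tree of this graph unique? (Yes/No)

No

Kruskal's algorithm — process edges by increasing weight (ties by edge label):
2–7 (2): add — endpoints in different components.
4–5 (2): add — endpoints in different components.
3–4 (4): add — endpoints in different components.
1–4 (6): add — endpoints in different components.
1–3 (10): skip — 1 and 3 already connected.
3–6 (11): add — endpoints in different components.
4–6 (11): skip — 4 and 6 already connected.
4–8 (11): add — endpoints in different components.
4–9 (11): add — endpoints in different components.
5–7 (11): add — endpoints in different components.
Non-tree edge 4–6 has weight 11, equal to the heaviest edge on its tree cycle — swapping gives another MST of the same weight. Not unique.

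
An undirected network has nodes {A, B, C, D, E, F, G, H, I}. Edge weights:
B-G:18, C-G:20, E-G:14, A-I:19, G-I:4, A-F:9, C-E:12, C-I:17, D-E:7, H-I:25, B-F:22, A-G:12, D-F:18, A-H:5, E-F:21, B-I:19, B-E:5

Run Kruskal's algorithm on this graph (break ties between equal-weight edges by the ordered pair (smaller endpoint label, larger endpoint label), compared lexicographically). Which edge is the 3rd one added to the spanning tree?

Kruskal: consider edges lightest-first.
G-I (4): add — endpoints in different components.
A-H (5): add — endpoints in different components.
B-E (5): add — endpoints in different components.
D-E (7): add — endpoints in different components.
A-F (9): add — endpoints in different components.
A-G (12): add — endpoints in different components.
C-E (12): add — endpoints in different components.
E-G (14): add — endpoints in different components.
The 3rd edge added is B-E.

B-E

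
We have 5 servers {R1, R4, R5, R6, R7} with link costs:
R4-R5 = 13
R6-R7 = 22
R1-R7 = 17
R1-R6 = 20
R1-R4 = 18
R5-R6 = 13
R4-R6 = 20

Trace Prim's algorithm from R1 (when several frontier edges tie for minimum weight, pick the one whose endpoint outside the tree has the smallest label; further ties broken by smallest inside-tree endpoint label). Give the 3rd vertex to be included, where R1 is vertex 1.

Grow the tree from R1 using Prim:
Step 1: cheapest edge leaving the tree is R1-R7 (17); add R7.
Step 2: cheapest edge leaving the tree is R1-R4 (18); add R4.
Step 3: cheapest edge leaving the tree is R4-R5 (13); add R5.
Step 4: cheapest edge leaving the tree is R5-R6 (13); add R6.
Vertex order: R1, R7, R4, R5, R6. The 3rd vertex is R4.

R4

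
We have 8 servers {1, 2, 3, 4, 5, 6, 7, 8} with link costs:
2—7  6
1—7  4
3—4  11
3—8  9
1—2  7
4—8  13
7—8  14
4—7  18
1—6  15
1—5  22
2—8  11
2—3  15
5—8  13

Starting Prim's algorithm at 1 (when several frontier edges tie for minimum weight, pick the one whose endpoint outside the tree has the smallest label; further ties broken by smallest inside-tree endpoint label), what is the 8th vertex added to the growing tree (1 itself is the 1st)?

6

Prim's algorithm from 1:
Step 1: cheapest edge leaving the tree is 1—7 (4); add 7.
Step 2: cheapest edge leaving the tree is 2—7 (6); add 2.
Step 3: cheapest edge leaving the tree is 2—8 (11); add 8.
Step 4: cheapest edge leaving the tree is 3—8 (9); add 3.
Step 5: cheapest edge leaving the tree is 3—4 (11); add 4.
Step 6: cheapest edge leaving the tree is 5—8 (13); add 5.
Step 7: cheapest edge leaving the tree is 1—6 (15); add 6.
Vertex order: 1, 7, 2, 8, 3, 4, 5, 6. The 8th vertex is 6.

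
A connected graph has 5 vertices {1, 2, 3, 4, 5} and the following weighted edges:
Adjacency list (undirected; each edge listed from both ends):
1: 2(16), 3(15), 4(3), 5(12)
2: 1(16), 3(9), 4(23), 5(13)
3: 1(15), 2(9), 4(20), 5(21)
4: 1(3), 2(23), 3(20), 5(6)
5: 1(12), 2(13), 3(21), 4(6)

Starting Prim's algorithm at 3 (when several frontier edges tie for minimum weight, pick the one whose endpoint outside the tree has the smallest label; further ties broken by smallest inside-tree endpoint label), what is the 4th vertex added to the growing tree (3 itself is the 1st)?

Grow the tree from 3 using Prim:
Step 1: frontier [2—3 9, 1—3 15, 3—4 20, 3—5 21] → take 2—3 (9); add 2.
Step 2: frontier [2—5 13, 1—2 16, 2—4 23, 1—3 15, 3—4 20, 3—5 21] → take 2—5 (13); add 5.
Step 3: frontier [1—2 16, 2—4 23, 1—3 15, 3—4 20, 4—5 6, 1—5 12] → take 4—5 (6); add 4.
Step 4: frontier [1—2 16, 1—3 15, 1—4 3, 1—5 12] → take 1—4 (3); add 1.
Vertex order: 3, 2, 5, 4, 1. The 4th vertex is 4.

4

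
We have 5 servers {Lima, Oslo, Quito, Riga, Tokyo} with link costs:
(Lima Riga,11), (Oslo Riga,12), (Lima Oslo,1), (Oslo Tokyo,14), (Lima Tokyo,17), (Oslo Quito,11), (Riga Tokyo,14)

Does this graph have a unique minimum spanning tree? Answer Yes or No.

No

Kruskal: consider edges lightest-first.
Lima Oslo (1): add. Components now {Quito} {Lima,Oslo} {Tokyo} {Riga}
Lima Riga (11): add. Components now {Quito} {Lima,Oslo,Riga} {Tokyo}
Oslo Quito (11): add. Components now {Lima,Oslo,Quito,Riga} {Tokyo}
Oslo Riga (12): skip — Oslo and Riga already connected.
Oslo Tokyo (14): add. Components now {Lima,Oslo,Quito,Riga,Tokyo}
Non-tree edge Riga Tokyo has weight 14, equal to the heaviest edge on its tree cycle — swapping gives another MST of the same weight. Not unique.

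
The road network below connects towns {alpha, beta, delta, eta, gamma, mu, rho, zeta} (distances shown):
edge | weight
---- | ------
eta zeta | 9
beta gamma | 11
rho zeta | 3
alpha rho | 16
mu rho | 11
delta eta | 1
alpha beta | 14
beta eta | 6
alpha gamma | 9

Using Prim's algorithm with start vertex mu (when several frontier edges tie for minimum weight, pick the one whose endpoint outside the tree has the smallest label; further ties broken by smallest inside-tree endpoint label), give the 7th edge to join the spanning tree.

alpha-gamma

Prim's algorithm from mu:
Step 1: cheapest edge leaving the tree is mu rho (11); add rho.
Step 2: cheapest edge leaving the tree is rho zeta (3); add zeta.
Step 3: cheapest edge leaving the tree is eta zeta (9); add eta.
Step 4: cheapest edge leaving the tree is delta eta (1); add delta.
Step 5: cheapest edge leaving the tree is beta eta (6); add beta.
Step 6: cheapest edge leaving the tree is beta gamma (11); add gamma.
Step 7: cheapest edge leaving the tree is alpha gamma (9); add alpha.
The 7th edge added is alpha gamma.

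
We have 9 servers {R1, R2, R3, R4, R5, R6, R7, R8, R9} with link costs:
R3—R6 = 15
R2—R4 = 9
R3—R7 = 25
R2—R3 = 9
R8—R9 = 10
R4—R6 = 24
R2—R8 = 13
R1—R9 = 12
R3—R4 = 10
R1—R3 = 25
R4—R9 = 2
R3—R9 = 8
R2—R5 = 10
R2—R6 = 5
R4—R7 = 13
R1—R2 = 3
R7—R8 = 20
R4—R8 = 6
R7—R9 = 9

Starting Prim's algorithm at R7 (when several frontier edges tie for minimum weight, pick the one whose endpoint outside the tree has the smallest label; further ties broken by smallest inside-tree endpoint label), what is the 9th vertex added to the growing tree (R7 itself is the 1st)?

Prim's algorithm from R7:
Step 1: cheapest edge leaving the tree is R7—R9 (9); add R9.
Step 2: cheapest edge leaving the tree is R4—R9 (2); add R4.
Step 3: cheapest edge leaving the tree is R4—R8 (6); add R8.
Step 4: cheapest edge leaving the tree is R3—R9 (8); add R3.
Step 5: cheapest edge leaving the tree is R2—R3 (9); add R2.
Step 6: cheapest edge leaving the tree is R1—R2 (3); add R1.
Step 7: cheapest edge leaving the tree is R2—R6 (5); add R6.
Step 8: cheapest edge leaving the tree is R2—R5 (10); add R5.
Vertex order: R7, R9, R4, R8, R3, R2, R1, R6, R5. The 9th vertex is R5.

R5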